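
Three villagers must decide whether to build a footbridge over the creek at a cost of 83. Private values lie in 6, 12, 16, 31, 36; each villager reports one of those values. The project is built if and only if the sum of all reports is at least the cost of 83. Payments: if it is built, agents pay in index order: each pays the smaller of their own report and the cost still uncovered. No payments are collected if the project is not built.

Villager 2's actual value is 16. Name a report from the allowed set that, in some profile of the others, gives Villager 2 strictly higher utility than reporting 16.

12

Suppose Villager 1 reports 36 and Villager 3 reports 36.
Report 16: project built, pays 16, utility 16 - 16 = 0.
Report 12: project built, pays 12, utility 16 - 12 = 4.
So reporting 12 beats truth here (4 > 0).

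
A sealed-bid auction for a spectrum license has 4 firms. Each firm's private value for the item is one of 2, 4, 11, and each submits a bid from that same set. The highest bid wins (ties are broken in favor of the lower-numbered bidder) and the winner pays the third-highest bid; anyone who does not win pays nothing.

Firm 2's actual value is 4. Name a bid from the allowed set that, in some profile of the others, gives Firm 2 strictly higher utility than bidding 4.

Suppose Firm 1 bids 2, Firm 3 bids 2 and Firm 4 bids 11.
Bid 4: loses, pays 0, utility 0.
Bid 11: wins, pays 2, utility 4 - 2 = 2.
So bidding 11 beats truth here (2 > 0).

11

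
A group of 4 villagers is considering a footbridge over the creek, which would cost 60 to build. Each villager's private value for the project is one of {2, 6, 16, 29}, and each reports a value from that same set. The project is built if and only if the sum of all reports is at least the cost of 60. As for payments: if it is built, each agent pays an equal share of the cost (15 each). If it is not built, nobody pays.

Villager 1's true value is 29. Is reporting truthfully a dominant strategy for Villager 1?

Yes

Check each profile of the others' reports and compare truth against every alternative report.
Others report (2, 2, 29): truth gives 14, best alternative gives 0.
Others report (2, 6, 29): truth gives 14, best alternative gives 0.
Others report (2, 16, 16): truth gives 14, best alternative gives 0.
Others report (2, 29, 2): truth gives 14, best alternative gives 0.
Others report (2, 29, 6): truth gives 14, best alternative gives 0.
Others report (6, 2, 29): truth gives 14, best alternative gives 0.
(Remaining 58 profiles checked similarly; truth is weakly best in each.)
In every case the truthful report is at least as good as any alternative, so it is a dominant strategy.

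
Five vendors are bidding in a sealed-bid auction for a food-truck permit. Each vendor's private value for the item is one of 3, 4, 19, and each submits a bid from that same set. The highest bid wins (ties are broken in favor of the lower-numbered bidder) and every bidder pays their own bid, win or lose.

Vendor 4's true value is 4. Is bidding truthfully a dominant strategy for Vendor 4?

No

Consider the case where Vendor 1 bids 3, Vendor 2 bids 3, Vendor 3 bids 3 and Vendor 5 bids 19.
Truthful bid 4: loses but pays 4, utility -4.
Bid 3 instead: loses but pays 3, utility -3.
Since -3 > -4, bidding 3 is strictly better here, so truthful bidding is not dominant.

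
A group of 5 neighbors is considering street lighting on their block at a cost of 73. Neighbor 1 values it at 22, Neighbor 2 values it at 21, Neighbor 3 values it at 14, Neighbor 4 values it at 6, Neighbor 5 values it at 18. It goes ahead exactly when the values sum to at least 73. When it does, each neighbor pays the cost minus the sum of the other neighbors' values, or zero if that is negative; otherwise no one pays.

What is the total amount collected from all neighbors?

43

Total value 81 ≥ cost 73, so it is built.
Neighbor 1: others sum to 59; max(0, 73 - 59) = 14.
Neighbor 2: others sum to 60; max(0, 73 - 60) = 13.
Neighbor 3: others sum to 67; max(0, 73 - 67) = 6.
Neighbor 4: others sum to 75; max(0, 73 - 75) = 0.
Neighbor 5: others sum to 63; max(0, 73 - 63) = 10.
Total collected = 14 + 13 + 6 + 0 + 10 = 43.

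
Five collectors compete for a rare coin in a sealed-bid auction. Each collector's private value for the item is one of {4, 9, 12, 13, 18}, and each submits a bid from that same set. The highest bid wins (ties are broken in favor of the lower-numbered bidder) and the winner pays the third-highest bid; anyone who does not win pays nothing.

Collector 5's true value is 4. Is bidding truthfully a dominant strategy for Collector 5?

Check each profile of the others' bids and compare truth against every alternative bid.
Others bid (4, 4, 4, 4): truth gives 0, best alternative gives 0.
Others bid (4, 4, 4, 9): truth gives 0, best alternative gives 0.
Others bid (4, 4, 4, 12): truth gives 0, best alternative gives 0.
Others bid (4, 4, 4, 13): truth gives 0, best alternative gives 0.
Others bid (4, 4, 4, 18): truth gives 0, best alternative gives 0.
Others bid (4, 4, 9, 4): truth gives 0, best alternative gives 0.
(Remaining 619 profiles checked similarly; truth is weakly best in each.)
In every case the truthful bid is at least as good as any alternative, so it is a dominant strategy.

Yes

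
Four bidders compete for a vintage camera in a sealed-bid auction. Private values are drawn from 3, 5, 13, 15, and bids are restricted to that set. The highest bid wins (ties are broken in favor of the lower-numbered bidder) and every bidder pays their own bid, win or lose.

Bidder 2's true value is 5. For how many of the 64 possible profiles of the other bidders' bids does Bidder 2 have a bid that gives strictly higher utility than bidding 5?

60

Others bid (3, 3, 13): truth gives -5; bid 3 gives -3 > -5. Violating.
Others bid (3, 3, 15): truth gives -5; bid 3 gives -3 > -5. Violating.
Others bid (3, 5, 13): truth gives -5; bid 3 gives -3 > -5. Violating.
Others bid (3, 5, 15): truth gives -5; bid 3 gives -3 > -5. Violating.
Others bid (3, 3, 3): truth gives 0; no alternative beats it.
Others bid (3, 3, 5): truth gives 0; no alternative beats it.
(Checking all 64 profiles: 60 have a profitable deviation, 4 do not.)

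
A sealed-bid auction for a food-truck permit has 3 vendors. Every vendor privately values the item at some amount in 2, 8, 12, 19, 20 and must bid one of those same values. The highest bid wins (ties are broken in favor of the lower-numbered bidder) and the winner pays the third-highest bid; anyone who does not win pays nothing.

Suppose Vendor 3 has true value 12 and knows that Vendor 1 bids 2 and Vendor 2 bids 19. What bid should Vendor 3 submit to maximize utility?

Bid 2: loses, pays 0, utility 0.
Bid 8: loses, pays 0, utility 0.
Bid 12: loses, pays 0, utility 0.
Bid 19: loses, pays 0, utility 0.
Bid 20: wins, pays 2, utility 12 - 2 = 10.
The best choice is 20 with utility 10.

20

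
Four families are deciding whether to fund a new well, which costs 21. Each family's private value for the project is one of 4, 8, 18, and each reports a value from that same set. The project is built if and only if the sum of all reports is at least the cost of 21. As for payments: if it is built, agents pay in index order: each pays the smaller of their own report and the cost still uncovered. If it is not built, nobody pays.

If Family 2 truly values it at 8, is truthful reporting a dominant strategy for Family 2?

No

Consider the case where Family 1 reports 4, Family 3 reports 4 and Family 4 reports 18.
Truthful report 8: project built, pays 8, utility 8 - 8 = 0.
Report 4 instead: project built, pays 4, utility 8 - 4 = 4.
Since 4 > 0, reporting 4 is strictly better here, so truthful reporting is not dominant.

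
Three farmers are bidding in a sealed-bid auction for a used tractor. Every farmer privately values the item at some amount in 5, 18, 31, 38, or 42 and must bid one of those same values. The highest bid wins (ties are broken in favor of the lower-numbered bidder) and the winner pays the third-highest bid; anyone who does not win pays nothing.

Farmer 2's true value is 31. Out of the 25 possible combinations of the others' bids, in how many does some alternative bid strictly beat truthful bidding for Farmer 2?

Others bid (5, 38): truth gives 0; bid 38 gives 26 > 0. Violating.
Others bid (5, 42): truth gives 0; bid 42 gives 26 > 0. Violating.
Others bid (18, 38): truth gives 0; bid 38 gives 13 > 0. Violating.
Others bid (18, 42): truth gives 0; bid 42 gives 13 > 0. Violating.
Others bid (5, 5): truth gives 26; no alternative beats it.
Others bid (5, 18): truth gives 26; no alternative beats it.
(Checking all 25 profiles: 8 have a profitable deviation, 17 do not.)

8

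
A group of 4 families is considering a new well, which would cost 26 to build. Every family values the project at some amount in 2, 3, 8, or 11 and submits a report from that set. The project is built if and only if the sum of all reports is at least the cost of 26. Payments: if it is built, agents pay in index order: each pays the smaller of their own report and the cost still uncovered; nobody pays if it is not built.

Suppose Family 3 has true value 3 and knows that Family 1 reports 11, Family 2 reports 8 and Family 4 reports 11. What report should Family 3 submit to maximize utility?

2

Report 2: project built, pays 2, utility 3 - 2 = 1.
Report 3: project built, pays 3, utility 3 - 3 = 0.
Report 8: project built, pays 7, utility 3 - 7 = -4.
Report 11: project built, pays 7, utility 3 - 7 = -4.
The best choice is 2 with utility 1.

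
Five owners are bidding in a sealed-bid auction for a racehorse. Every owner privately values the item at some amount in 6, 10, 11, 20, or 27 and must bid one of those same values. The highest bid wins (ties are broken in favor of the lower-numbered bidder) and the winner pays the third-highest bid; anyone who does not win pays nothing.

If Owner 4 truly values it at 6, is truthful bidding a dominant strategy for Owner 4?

Check each profile of the others' bids and compare truth against every alternative bid.
Others bid (6, 6, 6, 6): truth gives 0, best alternative gives 0.
Others bid (6, 6, 6, 10): truth gives 0, best alternative gives 0.
Others bid (6, 6, 6, 11): truth gives 0, best alternative gives 0.
Others bid (6, 6, 6, 20): truth gives 0, best alternative gives 0.
Others bid (6, 6, 6, 27): truth gives 0, best alternative gives 0.
Others bid (6, 6, 10, 6): truth gives 0, best alternative gives 0.
(Remaining 619 profiles checked similarly; truth is weakly best in each.)
In every case the truthful bid is at least as good as any alternative, so it is a dominant strategy.

Yes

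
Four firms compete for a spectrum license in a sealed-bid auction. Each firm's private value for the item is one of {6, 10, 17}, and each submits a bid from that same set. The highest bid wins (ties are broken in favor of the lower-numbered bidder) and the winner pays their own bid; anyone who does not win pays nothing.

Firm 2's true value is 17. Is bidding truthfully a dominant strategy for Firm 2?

No

Consider the case where Firm 1 bids 6, Firm 3 bids 6 and Firm 4 bids 6.
Truthful bid 17: wins, pays 17, utility 17 - 17 = 0.
Bid 10 instead: wins, pays 10, utility 17 - 10 = 7.
Since 7 > 0, bidding 10 is strictly better here, so truthful bidding is not dominant.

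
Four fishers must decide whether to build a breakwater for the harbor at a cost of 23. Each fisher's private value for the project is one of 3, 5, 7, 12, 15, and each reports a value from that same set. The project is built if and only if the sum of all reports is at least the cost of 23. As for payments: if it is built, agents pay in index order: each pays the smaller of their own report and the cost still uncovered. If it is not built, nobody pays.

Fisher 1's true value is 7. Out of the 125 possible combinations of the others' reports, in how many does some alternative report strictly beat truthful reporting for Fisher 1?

Others report (3, 3, 12): truth gives 0; report 5 gives 2 > 0. Violating.
Others report (3, 3, 15): truth gives 0; report 3 gives 4 > 0. Violating.
Others report (3, 5, 12): truth gives 0; report 3 gives 4 > 0. Violating.
Others report (3, 5, 15): truth gives 0; report 3 gives 4 > 0. Violating.
Others report (3, 3, 3): truth gives 0; no alternative beats it.
Others report (3, 3, 5): truth gives 0; no alternative beats it.
(Checking all 125 profiles: 102 have a profitable deviation, 23 do not.)

102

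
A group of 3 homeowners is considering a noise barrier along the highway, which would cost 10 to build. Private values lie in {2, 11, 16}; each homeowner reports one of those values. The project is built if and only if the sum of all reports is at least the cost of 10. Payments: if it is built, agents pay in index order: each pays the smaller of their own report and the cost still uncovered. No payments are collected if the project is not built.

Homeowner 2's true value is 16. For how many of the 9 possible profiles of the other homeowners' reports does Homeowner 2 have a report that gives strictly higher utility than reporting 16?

Others report (2, 11): truth gives 8; report 2 gives 14 > 8. Violating.
Others report (2, 16): truth gives 8; report 2 gives 14 > 8. Violating.
Others report (2, 2): truth gives 8; no alternative beats it.
Others report (11, 2): truth gives 16; no alternative beats it.
(Checking all 9 profiles: 2 have a profitable deviation, 7 do not.)

2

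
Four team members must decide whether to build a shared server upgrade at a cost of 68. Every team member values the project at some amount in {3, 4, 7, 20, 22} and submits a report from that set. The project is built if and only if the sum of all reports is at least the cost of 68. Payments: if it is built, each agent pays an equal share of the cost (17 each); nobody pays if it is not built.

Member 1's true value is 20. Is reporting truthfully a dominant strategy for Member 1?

No

Consider the case where Member 2 reports 3, Member 3 reports 22 and Member 4 reports 22.
Truthful report 20: project not built, utility 0.
Report 22 instead: project built, pays 17, utility 20 - 17 = 3.
Since 3 > 0, reporting 22 is strictly better here, so truthful reporting is not dominant.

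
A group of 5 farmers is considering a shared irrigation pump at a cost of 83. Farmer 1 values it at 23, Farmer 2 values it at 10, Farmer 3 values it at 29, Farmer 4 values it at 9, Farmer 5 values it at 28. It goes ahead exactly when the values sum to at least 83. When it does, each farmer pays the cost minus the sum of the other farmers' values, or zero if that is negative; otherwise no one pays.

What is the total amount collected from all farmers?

32

Total value 99 ≥ cost 83, so it is built.
Farmer 1: others sum to 76; max(0, 83 - 76) = 7.
Farmer 2: others sum to 89; max(0, 83 - 89) = 0.
Farmer 3: others sum to 70; max(0, 83 - 70) = 13.
Farmer 4: others sum to 90; max(0, 83 - 90) = 0.
Farmer 5: others sum to 71; max(0, 83 - 71) = 12.
Total collected = 7 + 0 + 13 + 0 + 12 = 32.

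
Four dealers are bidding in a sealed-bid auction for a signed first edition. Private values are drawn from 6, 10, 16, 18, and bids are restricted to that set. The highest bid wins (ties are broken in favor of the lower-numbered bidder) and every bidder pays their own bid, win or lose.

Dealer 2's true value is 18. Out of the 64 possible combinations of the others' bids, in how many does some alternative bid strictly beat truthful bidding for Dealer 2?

Others bid (6, 6, 6): truth gives 0; bid 10 gives 8 > 0. Violating.
Others bid (6, 6, 10): truth gives 0; bid 10 gives 8 > 0. Violating.
Others bid (6, 6, 16): truth gives 0; bid 16 gives 2 > 0. Violating.
Others bid (6, 10, 6): truth gives 0; bid 10 gives 8 > 0. Violating.
Others bid (6, 6, 18): truth gives 0; no alternative beats it.
Others bid (6, 10, 18): truth gives 0; no alternative beats it.
(Checking all 64 profiles: 34 have a profitable deviation, 30 do not.)

34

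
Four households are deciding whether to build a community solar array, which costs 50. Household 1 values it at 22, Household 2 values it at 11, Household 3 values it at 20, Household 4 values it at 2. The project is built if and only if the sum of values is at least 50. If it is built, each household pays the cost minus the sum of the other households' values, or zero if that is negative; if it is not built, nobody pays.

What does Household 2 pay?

Total value 55 ≥ cost 50, so the project is built.
The other households' values sum to 44.
Cost minus that sum is 50 - 44 = 6.

6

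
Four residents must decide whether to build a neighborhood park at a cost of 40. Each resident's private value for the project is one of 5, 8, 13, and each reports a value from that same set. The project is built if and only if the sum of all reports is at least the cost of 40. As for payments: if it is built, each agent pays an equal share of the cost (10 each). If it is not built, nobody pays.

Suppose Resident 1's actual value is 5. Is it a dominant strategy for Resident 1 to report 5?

Check each profile of the others' reports and compare truth against every alternative report.
Others report (8, 13, 13): truth gives 0, best alternative gives -5.
Others report (13, 8, 13): truth gives 0, best alternative gives -5.
Others report (13, 13, 8): truth gives 0, best alternative gives -5.
Others report (13, 13, 13): truth gives -5, best alternative gives -5.
Others report (5, 5, 5): truth gives 0, best alternative gives 0.
Others report (5, 5, 8): truth gives 0, best alternative gives 0.
(Remaining 21 profiles checked similarly; truth is weakly best in each.)
In every case the truthful report is at least as good as any alternative, so it is a dominant strategy.

Yes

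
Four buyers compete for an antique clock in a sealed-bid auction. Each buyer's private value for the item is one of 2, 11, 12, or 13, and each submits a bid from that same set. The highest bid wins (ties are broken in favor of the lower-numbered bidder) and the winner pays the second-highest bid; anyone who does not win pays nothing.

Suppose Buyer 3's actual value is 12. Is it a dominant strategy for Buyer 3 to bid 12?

Check each profile of the others' bids and compare truth against every alternative bid.
Others bid (2, 2, 2): truth gives 10, best alternative gives 10.
Others bid (2, 2, 11): truth gives 1, best alternative gives 1.
Others bid (2, 11, 2): truth gives 1, best alternative gives 1.
Others bid (2, 11, 11): truth gives 1, best alternative gives 1.
Others bid (11, 2, 2): truth gives 1, best alternative gives 1.
Others bid (11, 2, 11): truth gives 1, best alternative gives 1.
(Remaining 58 profiles checked similarly; truth is weakly best in each.)
In every case the truthful bid is at least as good as any alternative, so it is a dominant strategy.

Yes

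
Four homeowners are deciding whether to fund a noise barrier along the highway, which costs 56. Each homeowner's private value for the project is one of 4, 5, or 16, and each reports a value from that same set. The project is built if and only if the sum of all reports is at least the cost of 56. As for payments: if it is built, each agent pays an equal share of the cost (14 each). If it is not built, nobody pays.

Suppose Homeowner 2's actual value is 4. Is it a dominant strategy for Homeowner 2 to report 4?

Yes

Check each profile of the others' reports and compare truth against every alternative report.
Others report (4, 4, 4): truth gives 0, best alternative gives 0.
Others report (4, 4, 5): truth gives 0, best alternative gives 0.
Others report (4, 4, 16): truth gives 0, best alternative gives 0.
Others report (4, 5, 4): truth gives 0, best alternative gives 0.
Others report (4, 5, 5): truth gives 0, best alternative gives 0.
Others report (4, 5, 16): truth gives 0, best alternative gives 0.
(Remaining 21 profiles checked similarly; truth is weakly best in each.)
In every case the truthful report is at least as good as any alternative, so it is a dominant strategy.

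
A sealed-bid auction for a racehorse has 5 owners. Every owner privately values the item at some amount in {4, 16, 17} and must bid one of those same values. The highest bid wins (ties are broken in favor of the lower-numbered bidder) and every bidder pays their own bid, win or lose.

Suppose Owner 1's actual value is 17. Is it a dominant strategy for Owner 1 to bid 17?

Consider the case where Owner 2 bids 4, Owner 3 bids 4, Owner 4 bids 4 and Owner 5 bids 4.
Truthful bid 17: wins, pays 17, utility 17 - 17 = 0.
Bid 4 instead: wins, pays 4, utility 17 - 4 = 13.
Since 13 > 0, bidding 4 is strictly better here, so truthful bidding is not dominant.

No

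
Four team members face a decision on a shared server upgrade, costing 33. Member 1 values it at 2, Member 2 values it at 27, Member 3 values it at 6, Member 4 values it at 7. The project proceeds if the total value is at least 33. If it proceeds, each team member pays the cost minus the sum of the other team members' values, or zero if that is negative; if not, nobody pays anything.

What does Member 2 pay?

Total value 42 ≥ cost 33, so the project is built.
The other team members' values sum to 15.
Cost minus that sum is 33 - 15 = 18.

18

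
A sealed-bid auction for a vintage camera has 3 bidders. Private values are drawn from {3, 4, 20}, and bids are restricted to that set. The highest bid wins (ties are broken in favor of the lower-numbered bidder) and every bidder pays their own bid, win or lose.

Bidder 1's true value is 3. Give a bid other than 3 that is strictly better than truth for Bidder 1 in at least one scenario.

Suppose Bidder 2 bids 3 and Bidder 3 bids 4.
Bid 3: loses but pays 3, utility -3.
Bid 4: wins, pays 4, utility 3 - 4 = -1.
So bidding 4 beats truth here (-1 > -3).

4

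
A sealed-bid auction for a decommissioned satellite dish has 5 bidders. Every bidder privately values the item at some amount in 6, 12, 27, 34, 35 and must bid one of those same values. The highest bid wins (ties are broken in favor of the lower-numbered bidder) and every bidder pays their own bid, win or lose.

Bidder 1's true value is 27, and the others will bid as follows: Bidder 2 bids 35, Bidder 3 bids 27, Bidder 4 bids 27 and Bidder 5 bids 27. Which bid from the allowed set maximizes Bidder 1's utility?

Bid 6: loses but pays 6, utility -6.
Bid 12: loses but pays 12, utility -12.
Bid 27: loses but pays 27, utility -27.
Bid 34: loses but pays 34, utility -34.
Bid 35: wins, pays 35, utility 27 - 35 = -8.
The best choice is 6 with utility -6.

6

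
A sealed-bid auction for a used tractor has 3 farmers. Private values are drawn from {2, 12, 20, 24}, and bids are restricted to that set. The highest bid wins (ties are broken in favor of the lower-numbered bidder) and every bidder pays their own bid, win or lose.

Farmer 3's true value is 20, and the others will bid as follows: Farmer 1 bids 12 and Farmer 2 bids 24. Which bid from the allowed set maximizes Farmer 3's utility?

Bid 2: loses but pays 2, utility -2.
Bid 12: loses but pays 12, utility -12.
Bid 20: loses but pays 20, utility -20.
Bid 24: loses but pays 24, utility -24.
The best choice is 2 with utility -2.

2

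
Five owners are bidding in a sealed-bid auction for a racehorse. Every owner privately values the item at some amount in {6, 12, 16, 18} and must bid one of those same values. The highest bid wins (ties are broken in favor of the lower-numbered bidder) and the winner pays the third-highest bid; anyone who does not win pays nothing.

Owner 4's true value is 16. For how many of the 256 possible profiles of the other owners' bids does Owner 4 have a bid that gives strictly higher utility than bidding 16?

32

Others bid (6, 6, 6, 18): truth gives 0; bid 18 gives 10 > 0. Violating.
Others bid (6, 6, 12, 18): truth gives 0; bid 18 gives 4 > 0. Violating.
Others bid (6, 6, 16, 6): truth gives 0; bid 18 gives 10 > 0. Violating.
Others bid (6, 6, 16, 12): truth gives 0; bid 18 gives 4 > 0. Violating.
Others bid (6, 6, 6, 6): truth gives 10; no alternative beats it.
Others bid (6, 6, 6, 12): truth gives 10; no alternative beats it.
(Checking all 256 profiles: 32 have a profitable deviation, 224 do not.)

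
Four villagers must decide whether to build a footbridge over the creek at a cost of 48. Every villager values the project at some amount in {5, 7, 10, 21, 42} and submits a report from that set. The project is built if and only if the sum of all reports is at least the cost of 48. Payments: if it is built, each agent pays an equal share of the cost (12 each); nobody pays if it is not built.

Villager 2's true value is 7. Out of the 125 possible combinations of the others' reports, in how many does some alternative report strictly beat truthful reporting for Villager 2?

3

Others report (10, 10, 21): truth gives -5; report 5 gives 0 > -5. Violating.
Others report (10, 21, 10): truth gives -5; report 5 gives 0 > -5. Violating.
Others report (21, 10, 10): truth gives -5; report 5 gives 0 > -5. Violating.
Others report (5, 5, 5): truth gives 0; no alternative beats it.
Others report (5, 5, 7): truth gives 0; no alternative beats it.
(Checking all 125 profiles: 3 have a profitable deviation, 122 do not.)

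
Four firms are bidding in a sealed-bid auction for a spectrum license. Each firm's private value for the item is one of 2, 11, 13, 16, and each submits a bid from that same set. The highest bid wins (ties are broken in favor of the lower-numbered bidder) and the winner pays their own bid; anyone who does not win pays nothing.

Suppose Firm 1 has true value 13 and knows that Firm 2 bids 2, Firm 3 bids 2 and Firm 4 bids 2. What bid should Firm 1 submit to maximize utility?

2

Bid 2: wins, pays 2, utility 13 - 2 = 11.
Bid 11: wins, pays 11, utility 13 - 11 = 2.
Bid 13: wins, pays 13, utility 13 - 13 = 0.
Bid 16: wins, pays 16, utility 13 - 16 = -3.
The best choice is 2 with utility 11.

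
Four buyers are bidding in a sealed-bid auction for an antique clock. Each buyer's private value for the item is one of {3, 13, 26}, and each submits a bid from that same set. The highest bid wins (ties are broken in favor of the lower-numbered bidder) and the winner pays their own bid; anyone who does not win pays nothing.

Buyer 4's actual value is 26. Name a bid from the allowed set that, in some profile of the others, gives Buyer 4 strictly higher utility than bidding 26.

13

Suppose Buyer 1 bids 3, Buyer 2 bids 3 and Buyer 3 bids 3.
Bid 26: wins, pays 26, utility 26 - 26 = 0.
Bid 13: wins, pays 13, utility 26 - 13 = 13.
So bidding 13 beats truth here (13 > 0).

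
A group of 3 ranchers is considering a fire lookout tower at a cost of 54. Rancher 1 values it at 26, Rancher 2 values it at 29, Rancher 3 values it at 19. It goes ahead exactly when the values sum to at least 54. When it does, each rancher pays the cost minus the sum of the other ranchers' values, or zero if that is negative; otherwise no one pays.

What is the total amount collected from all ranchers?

15

Total value 74 ≥ cost 54, so it is built.
Rancher 1: others sum to 48; max(0, 54 - 48) = 6.
Rancher 2: others sum to 45; max(0, 54 - 45) = 9.
Rancher 3: others sum to 55; max(0, 54 - 55) = 0.
Total collected = 6 + 9 + 0 = 15.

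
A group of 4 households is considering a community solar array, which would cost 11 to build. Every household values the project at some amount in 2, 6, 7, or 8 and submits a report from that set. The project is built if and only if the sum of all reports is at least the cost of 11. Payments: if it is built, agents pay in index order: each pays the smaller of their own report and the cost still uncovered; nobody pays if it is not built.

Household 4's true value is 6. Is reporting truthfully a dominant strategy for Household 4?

Check each profile of the others' reports and compare truth against every alternative report.
Others report (2, 2, 7): truth gives 6, best alternative gives 6.
Others report (2, 2, 8): truth gives 6, best alternative gives 6.
Others report (2, 6, 6): truth gives 6, best alternative gives 6.
Others report (2, 6, 7): truth gives 6, best alternative gives 6.
Others report (2, 6, 8): truth gives 6, best alternative gives 6.
Others report (2, 7, 2): truth gives 6, best alternative gives 6.
(Remaining 58 profiles checked similarly; truth is weakly best in each.)
In every case the truthful report is at least as good as any alternative, so it is a dominant strategy.

Yes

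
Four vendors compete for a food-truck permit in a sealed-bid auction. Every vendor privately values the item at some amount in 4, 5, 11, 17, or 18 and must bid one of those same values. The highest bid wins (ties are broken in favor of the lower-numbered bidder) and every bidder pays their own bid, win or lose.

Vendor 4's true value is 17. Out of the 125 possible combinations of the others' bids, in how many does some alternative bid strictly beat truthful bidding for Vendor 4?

Others bid (4, 4, 4): truth gives 0; bid 5 gives 12 > 0. Violating.
Others bid (4, 4, 5): truth gives 0; bid 11 gives 6 > 0. Violating.
Others bid (4, 4, 17): truth gives -17; bid 18 gives -1 > -17. Violating.
Others bid (4, 4, 18): truth gives -17; bid 4 gives -4 > -17. Violating.
Others bid (4, 4, 11): truth gives 0; no alternative beats it.
Others bid (4, 5, 11): truth gives 0; no alternative beats it.
(Checking all 125 profiles: 106 have a profitable deviation, 19 do not.)

106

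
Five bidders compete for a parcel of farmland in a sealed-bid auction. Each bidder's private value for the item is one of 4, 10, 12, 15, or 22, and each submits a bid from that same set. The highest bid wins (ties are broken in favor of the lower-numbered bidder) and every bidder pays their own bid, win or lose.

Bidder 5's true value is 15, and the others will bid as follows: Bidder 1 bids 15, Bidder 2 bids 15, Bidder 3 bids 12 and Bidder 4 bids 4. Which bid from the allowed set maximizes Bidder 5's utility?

Bid 4: loses but pays 4, utility -4.
Bid 10: loses but pays 10, utility -10.
Bid 12: loses but pays 12, utility -12.
Bid 15: loses but pays 15, utility -15.
Bid 22: wins, pays 22, utility 15 - 22 = -7.
The best choice is 4 with utility -4.

4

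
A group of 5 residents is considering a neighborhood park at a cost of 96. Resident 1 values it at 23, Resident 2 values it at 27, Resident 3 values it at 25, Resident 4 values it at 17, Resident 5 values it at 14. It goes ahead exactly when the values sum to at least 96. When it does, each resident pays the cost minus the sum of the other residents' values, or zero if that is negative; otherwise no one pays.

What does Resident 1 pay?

13

Total value 106 ≥ cost 96, so the project is built.
The other residents' values sum to 83.
Cost minus that sum is 96 - 83 = 13.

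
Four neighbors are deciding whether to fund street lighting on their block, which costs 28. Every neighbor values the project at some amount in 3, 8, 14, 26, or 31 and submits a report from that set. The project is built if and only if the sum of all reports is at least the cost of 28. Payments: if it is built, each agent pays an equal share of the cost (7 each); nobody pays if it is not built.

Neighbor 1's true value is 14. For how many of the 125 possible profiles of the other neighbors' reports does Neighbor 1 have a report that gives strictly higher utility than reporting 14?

1

Others report (3, 3, 3): truth gives 0; report 26 gives 7 > 0. Violating.
Others report (3, 3, 8): truth gives 7; no alternative beats it.
Others report (3, 3, 14): truth gives 7; no alternative beats it.
(Checking all 125 profiles: 1 has a profitable deviation, 124 do not.)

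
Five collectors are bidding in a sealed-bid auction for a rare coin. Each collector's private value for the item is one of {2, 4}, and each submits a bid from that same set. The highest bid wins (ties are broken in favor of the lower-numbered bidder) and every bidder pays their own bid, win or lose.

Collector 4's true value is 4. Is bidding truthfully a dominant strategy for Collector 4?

No

Consider the case where Collector 1 bids 2, Collector 2 bids 2, Collector 3 bids 4 and Collector 5 bids 2.
Truthful bid 4: loses but pays 4, utility -4.
Bid 2 instead: loses but pays 2, utility -2.
Since -2 > -4, bidding 2 is strictly better here, so truthful bidding is not dominant.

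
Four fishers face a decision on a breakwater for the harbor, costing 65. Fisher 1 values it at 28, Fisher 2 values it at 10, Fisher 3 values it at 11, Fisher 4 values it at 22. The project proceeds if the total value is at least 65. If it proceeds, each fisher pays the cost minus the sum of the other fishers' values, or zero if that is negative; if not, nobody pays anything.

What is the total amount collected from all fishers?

Total value 71 ≥ cost 65, so it is built.
Fisher 1: others sum to 43; max(0, 65 - 43) = 22.
Fisher 2: others sum to 61; max(0, 65 - 61) = 4.
Fisher 3: others sum to 60; max(0, 65 - 60) = 5.
Fisher 4: others sum to 49; max(0, 65 - 49) = 16.
Total collected = 22 + 4 + 5 + 16 = 47.

47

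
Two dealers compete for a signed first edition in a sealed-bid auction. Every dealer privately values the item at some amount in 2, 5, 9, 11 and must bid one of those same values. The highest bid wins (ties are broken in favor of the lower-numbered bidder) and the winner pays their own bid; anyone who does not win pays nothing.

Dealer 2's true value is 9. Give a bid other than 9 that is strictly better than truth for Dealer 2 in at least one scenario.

5

Suppose Dealer 1 bids 2.
Bid 9: wins, pays 9, utility 9 - 9 = 0.
Bid 5: wins, pays 5, utility 9 - 5 = 4.
So bidding 5 beats truth here (4 > 0).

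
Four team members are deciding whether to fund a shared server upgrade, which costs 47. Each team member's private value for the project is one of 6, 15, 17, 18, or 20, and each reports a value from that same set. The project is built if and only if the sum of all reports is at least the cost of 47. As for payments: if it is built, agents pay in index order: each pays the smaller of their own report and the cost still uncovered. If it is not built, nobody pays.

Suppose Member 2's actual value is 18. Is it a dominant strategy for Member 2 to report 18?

Consider the case where Member 1 reports 6, Member 3 reports 6 and Member 4 reports 18.
Truthful report 18: project built, pays 18, utility 18 - 18 = 0.
Report 17 instead: project built, pays 17, utility 18 - 17 = 1.
Since 1 > 0, reporting 17 is strictly better here, so truthful reporting is not dominant.

No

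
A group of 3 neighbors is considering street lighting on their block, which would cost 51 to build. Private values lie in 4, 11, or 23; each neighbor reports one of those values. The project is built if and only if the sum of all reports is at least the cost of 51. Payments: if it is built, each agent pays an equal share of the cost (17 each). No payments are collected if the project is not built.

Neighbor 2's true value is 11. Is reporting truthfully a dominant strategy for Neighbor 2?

No

Consider the case where Neighbor 1 reports 23 and Neighbor 3 reports 23.
Truthful report 11: project built, pays 17, utility 11 - 17 = -6.
Report 4 instead: project not built, utility 0.
Since 0 > -6, reporting 4 is strictly better here, so truthful reporting is not dominant.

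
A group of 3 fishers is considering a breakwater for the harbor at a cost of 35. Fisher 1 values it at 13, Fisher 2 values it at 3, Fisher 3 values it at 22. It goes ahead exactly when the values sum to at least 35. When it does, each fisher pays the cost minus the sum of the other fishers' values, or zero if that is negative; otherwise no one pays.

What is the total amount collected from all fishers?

Total value 38 ≥ cost 35, so it is built.
Fisher 1: others sum to 25; max(0, 35 - 25) = 10.
Fisher 2: others sum to 35; max(0, 35 - 35) = 0.
Fisher 3: others sum to 16; max(0, 35 - 16) = 19.
Total collected = 10 + 0 + 19 = 29.

29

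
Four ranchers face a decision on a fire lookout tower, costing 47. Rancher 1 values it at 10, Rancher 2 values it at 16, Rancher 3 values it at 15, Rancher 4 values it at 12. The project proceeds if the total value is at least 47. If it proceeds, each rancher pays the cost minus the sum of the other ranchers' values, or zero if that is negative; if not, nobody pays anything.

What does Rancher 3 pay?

Total value 53 ≥ cost 47, so the project is built.
The other ranchers' values sum to 38.
Cost minus that sum is 47 - 38 = 9.

9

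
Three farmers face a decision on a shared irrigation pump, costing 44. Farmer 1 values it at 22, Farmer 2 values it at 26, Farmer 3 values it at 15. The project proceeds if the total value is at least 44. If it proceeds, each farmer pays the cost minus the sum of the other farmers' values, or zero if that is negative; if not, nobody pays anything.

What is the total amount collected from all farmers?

10

Total value 63 ≥ cost 44, so it is built.
Farmer 1: others sum to 41; max(0, 44 - 41) = 3.
Farmer 2: others sum to 37; max(0, 44 - 37) = 7.
Farmer 3: others sum to 48; max(0, 44 - 48) = 0.
Total collected = 3 + 7 + 0 = 10.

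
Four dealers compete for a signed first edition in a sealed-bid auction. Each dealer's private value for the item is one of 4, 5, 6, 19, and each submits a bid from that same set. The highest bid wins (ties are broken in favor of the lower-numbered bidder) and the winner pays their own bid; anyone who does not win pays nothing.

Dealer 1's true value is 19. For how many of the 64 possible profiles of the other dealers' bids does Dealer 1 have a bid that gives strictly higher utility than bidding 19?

Others bid (4, 4, 4): truth gives 0; bid 4 gives 15 > 0. Violating.
Others bid (4, 4, 5): truth gives 0; bid 5 gives 14 > 0. Violating.
Others bid (4, 4, 6): truth gives 0; bid 6 gives 13 > 0. Violating.
Others bid (4, 5, 4): truth gives 0; bid 5 gives 14 > 0. Violating.
Others bid (4, 4, 19): truth gives 0; no alternative beats it.
Others bid (4, 5, 19): truth gives 0; no alternative beats it.
(Checking all 64 profiles: 27 have a profitable deviation, 37 do not.)

27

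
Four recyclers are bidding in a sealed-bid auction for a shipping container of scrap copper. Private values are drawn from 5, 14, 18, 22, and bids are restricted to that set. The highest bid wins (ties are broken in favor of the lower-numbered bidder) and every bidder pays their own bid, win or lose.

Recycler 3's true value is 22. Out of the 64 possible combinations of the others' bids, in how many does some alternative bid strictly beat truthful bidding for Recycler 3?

Others bid (5, 5, 5): truth gives 0; bid 14 gives 8 > 0. Violating.
Others bid (5, 5, 14): truth gives 0; bid 14 gives 8 > 0. Violating.
Others bid (5, 5, 18): truth gives 0; bid 18 gives 4 > 0. Violating.
Others bid (5, 14, 5): truth gives 0; bid 18 gives 4 > 0. Violating.
Others bid (5, 5, 22): truth gives 0; no alternative beats it.
Others bid (5, 14, 22): truth gives 0; no alternative beats it.
(Checking all 64 profiles: 40 have a profitable deviation, 24 do not.)

40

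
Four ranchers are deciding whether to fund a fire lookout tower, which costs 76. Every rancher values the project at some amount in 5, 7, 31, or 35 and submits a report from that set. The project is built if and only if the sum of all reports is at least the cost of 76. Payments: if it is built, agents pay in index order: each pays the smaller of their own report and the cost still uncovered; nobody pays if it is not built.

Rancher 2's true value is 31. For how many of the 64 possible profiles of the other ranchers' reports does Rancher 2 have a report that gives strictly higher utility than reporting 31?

29

Others report (5, 31, 35): truth gives 0; report 5 gives 26 > 0. Violating.
Others report (5, 35, 31): truth gives 0; report 5 gives 26 > 0. Violating.
Others report (5, 35, 35): truth gives 0; report 5 gives 26 > 0. Violating.
Others report (7, 31, 31): truth gives 0; report 7 gives 24 > 0. Violating.
Others report (5, 5, 5): truth gives 0; no alternative beats it.
Others report (5, 5, 7): truth gives 0; no alternative beats it.
(Checking all 64 profiles: 29 have a profitable deviation, 35 do not.)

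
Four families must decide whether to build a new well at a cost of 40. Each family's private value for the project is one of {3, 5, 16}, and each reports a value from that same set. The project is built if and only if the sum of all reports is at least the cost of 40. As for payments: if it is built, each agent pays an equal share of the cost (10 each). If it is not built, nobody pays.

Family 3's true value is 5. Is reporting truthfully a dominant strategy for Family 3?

Consider the case where Family 1 reports 3, Family 2 reports 16 and Family 4 reports 16.
Truthful report 5: project built, pays 10, utility 5 - 10 = -5.
Report 3 instead: project not built, utility 0.
Since 0 > -5, reporting 3 is strictly better here, so truthful reporting is not dominant.

No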